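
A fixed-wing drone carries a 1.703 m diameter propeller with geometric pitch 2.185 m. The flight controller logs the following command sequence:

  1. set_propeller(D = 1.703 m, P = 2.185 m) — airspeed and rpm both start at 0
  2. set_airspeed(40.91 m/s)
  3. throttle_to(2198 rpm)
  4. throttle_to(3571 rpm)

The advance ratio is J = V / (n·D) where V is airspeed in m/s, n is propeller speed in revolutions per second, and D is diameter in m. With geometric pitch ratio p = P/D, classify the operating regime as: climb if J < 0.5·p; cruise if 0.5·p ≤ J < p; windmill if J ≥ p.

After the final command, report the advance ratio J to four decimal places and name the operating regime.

set_propeller: D = 1.703 m, P = 2.185 m (p = P/D = 1.283030); state ← (V=0, rpm=0)
set_airspeed(40.91): V ← 40.91 m/s
throttle_to(2198): rpm ← 2198
throttle_to(3571): rpm ← 3571
final state: V = 40.91 m/s, rpm = 3571 → n = rpm/60 = 59.516667 rev/s
J = V / (n·D) = 40.91 / (59.516667 × 1.703) = 0.403623
regime bands: climb J<0.6415 | cruise [0.6415, 1.2830) | windmill J≥1.2830
J = 0.4036 → climb

J = 0.4036, regime = climb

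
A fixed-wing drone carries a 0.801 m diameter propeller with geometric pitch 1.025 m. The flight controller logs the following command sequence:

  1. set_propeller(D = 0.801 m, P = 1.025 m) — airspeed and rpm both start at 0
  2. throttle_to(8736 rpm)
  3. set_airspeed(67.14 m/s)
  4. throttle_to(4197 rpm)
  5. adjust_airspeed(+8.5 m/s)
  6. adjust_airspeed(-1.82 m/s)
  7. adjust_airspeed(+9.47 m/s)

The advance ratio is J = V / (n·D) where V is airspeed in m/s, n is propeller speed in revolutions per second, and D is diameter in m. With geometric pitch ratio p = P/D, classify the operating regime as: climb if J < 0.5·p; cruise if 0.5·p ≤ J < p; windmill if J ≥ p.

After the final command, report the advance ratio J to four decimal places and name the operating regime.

set_propeller: D = 0.801 m, P = 1.025 m (p = P/D = 1.279650); state ← (V=0, rpm=0)
throttle_to(8736): rpm ← 8736
set_airspeed(67.14): V ← 67.14 m/s
throttle_to(4197): rpm ← 4197
adjust_airspeed(+8.5): V ← 67.14 +8.5 = 75.64 m/s
adjust_airspeed(-1.82): V ← 75.64 -1.82 = 73.82 m/s
adjust_airspeed(+9.47): V ← 73.82 +9.47 = 83.29 m/s
final state: V = 83.29 m/s, rpm = 4197 → n = rpm/60 = 69.950000 rev/s
J = V / (n·D) = 83.29 / (69.950000 × 0.801) = 1.486526
regime bands: climb J<0.6398 | cruise [0.6398, 1.2797) | windmill J≥1.2797
J = 1.4865 → windmill

J = 1.4865, regime = windmill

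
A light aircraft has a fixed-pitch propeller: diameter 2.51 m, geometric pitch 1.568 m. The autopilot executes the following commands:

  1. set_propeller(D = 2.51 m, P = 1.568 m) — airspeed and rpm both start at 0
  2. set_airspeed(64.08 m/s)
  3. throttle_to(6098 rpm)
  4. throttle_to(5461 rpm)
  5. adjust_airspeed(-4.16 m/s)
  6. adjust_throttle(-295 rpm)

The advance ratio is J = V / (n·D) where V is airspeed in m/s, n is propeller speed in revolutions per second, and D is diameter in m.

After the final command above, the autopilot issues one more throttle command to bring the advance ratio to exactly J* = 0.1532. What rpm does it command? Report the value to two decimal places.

rpm = 9349.55

set_propeller: D = 2.51 m, P = 1.568 m (p = P/D = 0.624701); state ← (V=0, rpm=0)
set_airspeed(64.08): V ← 64.08 m/s
throttle_to(6098): rpm ← 6098
throttle_to(5461): rpm ← 5461
adjust_airspeed(-4.16): V ← 64.08 -4.16 = 59.92 m/s
adjust_throttle(-295): rpm ← 5461 -295 = 5166
final state: V = 59.92 m/s, rpm = 5166 → n = rpm/60 = 86.100000 rev/s
target J* = 0.1532; solve J* = V/(n·D) for n: n = V/(J*·D) = 59.92/(0.1532 × 2.51) = 155.825783 rev/s
rpm = 60·n = 9349.546982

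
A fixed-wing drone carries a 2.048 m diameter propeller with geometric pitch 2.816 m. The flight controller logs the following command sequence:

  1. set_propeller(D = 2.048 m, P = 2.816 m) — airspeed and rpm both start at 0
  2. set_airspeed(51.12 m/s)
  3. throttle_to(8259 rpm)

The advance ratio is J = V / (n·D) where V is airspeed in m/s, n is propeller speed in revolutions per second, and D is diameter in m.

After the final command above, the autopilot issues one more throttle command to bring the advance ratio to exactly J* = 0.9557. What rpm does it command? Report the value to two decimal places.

set_propeller: D = 2.048 m, P = 2.816 m (p = P/D = 1.375000); state ← (V=0, rpm=0)
set_airspeed(51.12): V ← 51.12 m/s
throttle_to(8259): rpm ← 8259
final state: V = 51.12 m/s, rpm = 8259 → n = rpm/60 = 137.650000 rev/s
target J* = 0.9557; solve J* = V/(n·D) for n: n = V/(J*·D) = 51.12/(0.9557 × 2.048) = 26.117963 rev/s
rpm = 60·n = 1567.077796

rpm = 1567.08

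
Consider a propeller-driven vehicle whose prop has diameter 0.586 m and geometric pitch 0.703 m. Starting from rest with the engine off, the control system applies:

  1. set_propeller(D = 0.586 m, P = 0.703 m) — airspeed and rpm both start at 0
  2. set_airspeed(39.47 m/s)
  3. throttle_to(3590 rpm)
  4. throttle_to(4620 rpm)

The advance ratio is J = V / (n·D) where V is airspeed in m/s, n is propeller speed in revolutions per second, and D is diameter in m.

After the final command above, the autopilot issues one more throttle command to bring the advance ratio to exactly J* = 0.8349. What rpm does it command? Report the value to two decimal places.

rpm = 4840.46

set_propeller: D = 0.586 m, P = 0.703 m (p = P/D = 1.199659); state ← (V=0, rpm=0)
set_airspeed(39.47): V ← 39.47 m/s
throttle_to(3590): rpm ← 3590
throttle_to(4620): rpm ← 4620
final state: V = 39.47 m/s, rpm = 4620 → n = rpm/60 = 77.000000 rev/s
target J* = 0.8349; solve J* = V/(n·D) for n: n = V/(J*·D) = 39.47/(0.8349 × 0.586) = 80.674271 rev/s
rpm = 60·n = 4840.456256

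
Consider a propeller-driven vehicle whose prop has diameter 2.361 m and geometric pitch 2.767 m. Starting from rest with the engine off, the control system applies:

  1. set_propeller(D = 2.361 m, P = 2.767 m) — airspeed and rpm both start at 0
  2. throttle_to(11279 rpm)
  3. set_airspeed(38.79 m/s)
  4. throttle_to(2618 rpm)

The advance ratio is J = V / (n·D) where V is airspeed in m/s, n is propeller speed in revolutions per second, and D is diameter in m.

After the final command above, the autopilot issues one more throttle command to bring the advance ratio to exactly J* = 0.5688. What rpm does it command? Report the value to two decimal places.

rpm = 1733.07

set_propeller: D = 2.361 m, P = 2.767 m (p = P/D = 1.171961); state ← (V=0, rpm=0)
throttle_to(11279): rpm ← 11279
set_airspeed(38.79): V ← 38.79 m/s
throttle_to(2618): rpm ← 2618
final state: V = 38.79 m/s, rpm = 2618 → n = rpm/60 = 43.633333 rev/s
target J* = 0.5688; solve J* = V/(n·D) for n: n = V/(J*·D) = 38.79/(0.5688 × 2.361) = 28.884457 rev/s
rpm = 60·n = 1733.067409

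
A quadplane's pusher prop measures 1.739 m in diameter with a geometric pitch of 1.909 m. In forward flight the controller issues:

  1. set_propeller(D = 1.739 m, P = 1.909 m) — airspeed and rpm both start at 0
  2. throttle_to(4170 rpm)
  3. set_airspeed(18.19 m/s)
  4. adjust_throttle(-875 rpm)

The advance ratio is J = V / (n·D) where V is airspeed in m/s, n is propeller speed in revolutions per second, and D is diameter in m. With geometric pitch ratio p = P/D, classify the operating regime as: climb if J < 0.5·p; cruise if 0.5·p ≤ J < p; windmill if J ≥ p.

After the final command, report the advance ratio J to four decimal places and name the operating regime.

set_propeller: D = 1.739 m, P = 1.909 m (p = P/D = 1.097757); state ← (V=0, rpm=0)
throttle_to(4170): rpm ← 4170
set_airspeed(18.19): V ← 18.19 m/s
adjust_throttle(-875): rpm ← 4170 -875 = 3295
final state: V = 18.19 m/s, rpm = 3295 → n = rpm/60 = 54.916667 rev/s
J = V / (n·D) = 18.19 / (54.916667 × 1.739) = 0.190471
regime bands: climb J<0.5489 | cruise [0.5489, 1.0978) | windmill J≥1.0978
J = 0.1905 → climb

J = 0.1905, regime = climb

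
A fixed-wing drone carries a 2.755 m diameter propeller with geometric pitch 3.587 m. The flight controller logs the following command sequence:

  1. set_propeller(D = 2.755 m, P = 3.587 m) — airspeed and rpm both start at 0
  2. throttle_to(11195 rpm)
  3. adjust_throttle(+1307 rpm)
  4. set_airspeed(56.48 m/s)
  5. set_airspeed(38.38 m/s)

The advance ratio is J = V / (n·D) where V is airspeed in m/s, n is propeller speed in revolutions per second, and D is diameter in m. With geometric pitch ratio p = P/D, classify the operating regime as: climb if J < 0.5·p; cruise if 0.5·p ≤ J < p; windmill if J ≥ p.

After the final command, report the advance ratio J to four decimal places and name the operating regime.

set_propeller: D = 2.755 m, P = 3.587 m (p = P/D = 1.301996); state ← (V=0, rpm=0)
throttle_to(11195): rpm ← 11195
adjust_throttle(+1307): rpm ← 11195 +1307 = 12502
set_airspeed(56.48): V ← 56.48 m/s
set_airspeed(38.38): V ← 38.38 m/s
final state: V = 38.38 m/s, rpm = 12502 → n = rpm/60 = 208.366667 rev/s
J = V / (n·D) = 38.38 / (208.366667 × 2.755) = 0.066858
regime bands: climb J<0.6510 | cruise [0.6510, 1.3020) | windmill J≥1.3020
J = 0.0669 → climb

J = 0.0669, regime = climb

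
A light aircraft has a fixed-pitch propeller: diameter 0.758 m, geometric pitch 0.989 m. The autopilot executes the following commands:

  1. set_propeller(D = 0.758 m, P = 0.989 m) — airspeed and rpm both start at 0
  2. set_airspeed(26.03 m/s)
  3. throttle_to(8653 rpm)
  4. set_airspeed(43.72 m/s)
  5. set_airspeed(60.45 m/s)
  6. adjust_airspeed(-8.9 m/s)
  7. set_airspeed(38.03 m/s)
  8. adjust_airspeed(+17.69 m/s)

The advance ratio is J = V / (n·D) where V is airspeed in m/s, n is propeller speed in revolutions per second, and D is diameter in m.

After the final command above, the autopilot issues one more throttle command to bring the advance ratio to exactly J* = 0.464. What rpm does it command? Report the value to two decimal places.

rpm = 9505.50

set_propeller: D = 0.758 m, P = 0.989 m (p = P/D = 1.304749); state ← (V=0, rpm=0)
set_airspeed(26.03): V ← 26.03 m/s
throttle_to(8653): rpm ← 8653
set_airspeed(43.72): V ← 43.72 m/s
set_airspeed(60.45): V ← 60.45 m/s
adjust_airspeed(-8.9): V ← 60.45 -8.9 = 51.55 m/s
set_airspeed(38.03): V ← 38.03 m/s
adjust_airspeed(+17.69): V ← 38.03 +17.69 = 55.72 m/s
final state: V = 55.72 m/s, rpm = 8653 → n = rpm/60 = 144.216667 rev/s
target J* = 0.464; solve J* = V/(n·D) for n: n = V/(J*·D) = 55.72/(0.464 × 0.758) = 158.425075 rev/s
rpm = 60·n = 9505.504504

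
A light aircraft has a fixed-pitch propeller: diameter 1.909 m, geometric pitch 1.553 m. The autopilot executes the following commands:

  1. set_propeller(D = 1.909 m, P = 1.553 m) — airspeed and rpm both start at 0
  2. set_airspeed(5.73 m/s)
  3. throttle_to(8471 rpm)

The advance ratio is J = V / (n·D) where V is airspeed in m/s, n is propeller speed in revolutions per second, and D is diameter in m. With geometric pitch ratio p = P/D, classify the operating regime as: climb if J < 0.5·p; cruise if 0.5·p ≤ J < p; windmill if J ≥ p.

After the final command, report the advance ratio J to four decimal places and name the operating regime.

J = 0.0213, regime = climb

set_propeller: D = 1.909 m, P = 1.553 m (p = P/D = 0.813515); state ← (V=0, rpm=0)
set_airspeed(5.73): V ← 5.73 m/s
throttle_to(8471): rpm ← 8471
final state: V = 5.73 m/s, rpm = 8471 → n = rpm/60 = 141.183333 rev/s
J = V / (n·D) = 5.73 / (141.183333 × 1.909) = 0.021260
regime bands: climb J<0.4068 | cruise [0.4068, 0.8135) | windmill J≥0.8135
J = 0.0213 → climb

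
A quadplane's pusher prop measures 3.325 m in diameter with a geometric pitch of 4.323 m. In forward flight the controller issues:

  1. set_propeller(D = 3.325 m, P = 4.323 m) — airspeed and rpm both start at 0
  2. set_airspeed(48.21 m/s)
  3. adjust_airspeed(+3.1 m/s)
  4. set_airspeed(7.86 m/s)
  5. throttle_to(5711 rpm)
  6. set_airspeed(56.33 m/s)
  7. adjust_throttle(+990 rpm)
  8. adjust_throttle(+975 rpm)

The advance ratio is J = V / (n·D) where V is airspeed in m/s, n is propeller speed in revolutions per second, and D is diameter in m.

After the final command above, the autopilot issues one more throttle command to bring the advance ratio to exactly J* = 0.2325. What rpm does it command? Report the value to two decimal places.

rpm = 4371.96

set_propeller: D = 3.325 m, P = 4.323 m (p = P/D = 1.300150); state ← (V=0, rpm=0)
set_airspeed(48.21): V ← 48.21 m/s
adjust_airspeed(+3.1): V ← 48.21 +3.1 = 51.31 m/s
set_airspeed(7.86): V ← 7.86 m/s
throttle_to(5711): rpm ← 5711
set_airspeed(56.33): V ← 56.33 m/s
adjust_throttle(+990): rpm ← 5711 +990 = 6701
adjust_throttle(+975): rpm ← 6701 +975 = 7676
final state: V = 56.33 m/s, rpm = 7676 → n = rpm/60 = 127.933333 rev/s
target J* = 0.2325; solve J* = V/(n·D) for n: n = V/(J*·D) = 56.33/(0.2325 × 3.325) = 72.866036 rev/s
rpm = 60·n = 4371.962163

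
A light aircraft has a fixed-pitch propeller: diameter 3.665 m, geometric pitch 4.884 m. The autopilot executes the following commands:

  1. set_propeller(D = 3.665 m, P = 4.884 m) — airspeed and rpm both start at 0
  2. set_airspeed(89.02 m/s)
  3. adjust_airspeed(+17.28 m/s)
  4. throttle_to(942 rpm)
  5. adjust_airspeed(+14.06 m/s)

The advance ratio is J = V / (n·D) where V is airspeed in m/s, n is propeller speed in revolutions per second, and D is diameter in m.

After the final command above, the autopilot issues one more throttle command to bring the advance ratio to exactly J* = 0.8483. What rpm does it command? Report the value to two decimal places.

set_propeller: D = 3.665 m, P = 4.884 m (p = P/D = 1.332606); state ← (V=0, rpm=0)
set_airspeed(89.02): V ← 89.02 m/s
adjust_airspeed(+17.28): V ← 89.02 +17.28 = 106.3 m/s
throttle_to(942): rpm ← 942
adjust_airspeed(+14.06): V ← 106.3 +14.06 = 120.36 m/s
final state: V = 120.36 m/s, rpm = 942 → n = rpm/60 = 15.700000 rev/s
target J* = 0.8483; solve J* = V/(n·D) for n: n = V/(J*·D) = 120.36/(0.8483 × 3.665) = 38.713170 rev/s
rpm = 60·n = 2322.790192

rpm = 2322.79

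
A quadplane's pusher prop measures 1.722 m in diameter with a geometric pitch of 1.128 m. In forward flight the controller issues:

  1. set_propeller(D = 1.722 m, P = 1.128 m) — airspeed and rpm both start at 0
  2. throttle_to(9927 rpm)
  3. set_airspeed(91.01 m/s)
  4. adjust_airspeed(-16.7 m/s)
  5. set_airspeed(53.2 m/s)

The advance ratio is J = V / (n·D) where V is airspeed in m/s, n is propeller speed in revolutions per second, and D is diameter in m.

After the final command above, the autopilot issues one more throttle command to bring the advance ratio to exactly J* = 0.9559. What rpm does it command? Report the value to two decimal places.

rpm = 1939.18

set_propeller: D = 1.722 m, P = 1.128 m (p = P/D = 0.655052); state ← (V=0, rpm=0)
throttle_to(9927): rpm ← 9927
set_airspeed(91.01): V ← 91.01 m/s
adjust_airspeed(-16.7): V ← 91.01 -16.7 = 74.31 m/s
set_airspeed(53.2): V ← 53.2 m/s
final state: V = 53.2 m/s, rpm = 9927 → n = rpm/60 = 165.450000 rev/s
target J* = 0.9559; solve J* = V/(n·D) for n: n = V/(J*·D) = 53.2/(0.9559 × 1.722) = 32.319603 rev/s
rpm = 60·n = 1939.176207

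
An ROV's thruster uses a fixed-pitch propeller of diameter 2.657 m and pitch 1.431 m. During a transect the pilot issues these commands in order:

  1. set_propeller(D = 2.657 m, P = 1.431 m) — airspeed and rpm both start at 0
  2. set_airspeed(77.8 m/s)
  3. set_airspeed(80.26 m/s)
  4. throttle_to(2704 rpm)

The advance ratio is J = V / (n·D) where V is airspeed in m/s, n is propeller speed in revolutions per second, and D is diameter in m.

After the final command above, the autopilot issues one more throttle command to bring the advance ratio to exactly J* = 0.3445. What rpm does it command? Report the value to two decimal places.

rpm = 5261.02

set_propeller: D = 2.657 m, P = 1.431 m (p = P/D = 0.538577); state ← (V=0, rpm=0)
set_airspeed(77.8): V ← 77.8 m/s
set_airspeed(80.26): V ← 80.26 m/s
throttle_to(2704): rpm ← 2704
final state: V = 80.26 m/s, rpm = 2704 → n = rpm/60 = 45.066667 rev/s
target J* = 0.3445; solve J* = V/(n·D) for n: n = V/(J*·D) = 80.26/(0.3445 × 2.657) = 87.683601 rev/s
rpm = 60·n = 5261.016031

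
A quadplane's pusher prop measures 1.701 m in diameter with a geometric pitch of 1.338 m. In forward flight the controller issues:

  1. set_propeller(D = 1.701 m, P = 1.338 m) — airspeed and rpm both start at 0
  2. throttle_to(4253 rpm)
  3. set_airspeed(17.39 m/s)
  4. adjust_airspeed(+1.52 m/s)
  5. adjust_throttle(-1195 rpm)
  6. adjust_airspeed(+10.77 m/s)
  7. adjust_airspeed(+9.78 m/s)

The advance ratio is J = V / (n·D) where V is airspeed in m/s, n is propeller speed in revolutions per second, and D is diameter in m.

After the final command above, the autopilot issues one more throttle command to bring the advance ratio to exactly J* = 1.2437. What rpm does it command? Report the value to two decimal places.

rpm = 1119.15

set_propeller: D = 1.701 m, P = 1.338 m (p = P/D = 0.786596); state ← (V=0, rpm=0)
throttle_to(4253): rpm ← 4253
set_airspeed(17.39): V ← 17.39 m/s
adjust_airspeed(+1.52): V ← 17.39 +1.52 = 18.91 m/s
adjust_throttle(-1195): rpm ← 4253 -1195 = 3058
adjust_airspeed(+10.77): V ← 18.91 +10.77 = 29.68 m/s
adjust_airspeed(+9.78): V ← 29.68 +9.78 = 39.46 m/s
final state: V = 39.46 m/s, rpm = 3058 → n = rpm/60 = 50.966667 rev/s
target J* = 1.2437; solve J* = V/(n·D) for n: n = V/(J*·D) = 39.46/(1.2437 × 1.701) = 18.652504 rev/s
rpm = 60·n = 1119.150217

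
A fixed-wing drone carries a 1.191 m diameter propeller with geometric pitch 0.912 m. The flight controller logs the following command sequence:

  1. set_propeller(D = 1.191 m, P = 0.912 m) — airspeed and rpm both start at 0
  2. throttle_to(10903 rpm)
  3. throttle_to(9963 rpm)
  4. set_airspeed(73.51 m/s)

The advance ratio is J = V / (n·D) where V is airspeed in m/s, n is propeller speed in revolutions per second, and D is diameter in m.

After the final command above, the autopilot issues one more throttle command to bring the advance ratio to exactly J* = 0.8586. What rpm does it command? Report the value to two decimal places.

set_propeller: D = 1.191 m, P = 0.912 m (p = P/D = 0.765743); state ← (V=0, rpm=0)
throttle_to(10903): rpm ← 10903
throttle_to(9963): rpm ← 9963
set_airspeed(73.51): V ← 73.51 m/s
final state: V = 73.51 m/s, rpm = 9963 → n = rpm/60 = 166.050000 rev/s
target J* = 0.8586; solve J* = V/(n·D) for n: n = V/(J*·D) = 73.51/(0.8586 × 1.191) = 71.885910 rev/s
rpm = 60·n = 4313.154623

rpm = 4313.15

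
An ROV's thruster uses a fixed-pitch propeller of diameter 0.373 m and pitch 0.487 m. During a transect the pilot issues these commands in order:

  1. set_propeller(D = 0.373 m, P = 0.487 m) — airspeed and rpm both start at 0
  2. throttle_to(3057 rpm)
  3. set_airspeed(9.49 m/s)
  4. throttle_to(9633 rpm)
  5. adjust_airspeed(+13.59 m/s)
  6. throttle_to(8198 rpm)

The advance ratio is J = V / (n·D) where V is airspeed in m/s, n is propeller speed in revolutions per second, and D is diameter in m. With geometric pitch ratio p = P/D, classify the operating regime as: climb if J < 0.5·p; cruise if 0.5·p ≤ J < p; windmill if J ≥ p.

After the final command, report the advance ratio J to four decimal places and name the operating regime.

set_propeller: D = 0.373 m, P = 0.487 m (p = P/D = 1.305630); state ← (V=0, rpm=0)
throttle_to(3057): rpm ← 3057
set_airspeed(9.49): V ← 9.49 m/s
throttle_to(9633): rpm ← 9633
adjust_airspeed(+13.59): V ← 9.49 +13.59 = 23.08 m/s
throttle_to(8198): rpm ← 8198
final state: V = 23.08 m/s, rpm = 8198 → n = rpm/60 = 136.633333 rev/s
J = V / (n·D) = 23.08 / (136.633333 × 0.373) = 0.452867
regime bands: climb J<0.6528 | cruise [0.6528, 1.3056) | windmill J≥1.3056
J = 0.4529 → climb

J = 0.4529, regime = climb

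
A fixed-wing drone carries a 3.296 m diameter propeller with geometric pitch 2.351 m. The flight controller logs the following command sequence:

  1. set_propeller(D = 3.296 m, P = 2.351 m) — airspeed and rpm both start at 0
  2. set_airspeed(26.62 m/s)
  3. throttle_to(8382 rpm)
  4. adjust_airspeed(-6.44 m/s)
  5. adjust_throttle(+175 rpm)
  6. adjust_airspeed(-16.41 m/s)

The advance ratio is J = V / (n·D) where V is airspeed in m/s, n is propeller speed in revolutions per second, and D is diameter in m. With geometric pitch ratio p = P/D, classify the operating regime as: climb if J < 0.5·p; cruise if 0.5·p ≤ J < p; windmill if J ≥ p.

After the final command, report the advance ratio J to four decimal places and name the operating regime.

J = 0.0080, regime = climb

set_propeller: D = 3.296 m, P = 2.351 m (p = P/D = 0.713289); state ← (V=0, rpm=0)
set_airspeed(26.62): V ← 26.62 m/s
throttle_to(8382): rpm ← 8382
adjust_airspeed(-6.44): V ← 26.62 -6.44 = 20.18 m/s
adjust_throttle(+175): rpm ← 8382 +175 = 8557
adjust_airspeed(-16.41): V ← 20.18 -16.41 = 3.77 m/s
final state: V = 3.77 m/s, rpm = 8557 → n = rpm/60 = 142.616667 rev/s
J = V / (n·D) = 3.77 / (142.616667 × 3.296) = 0.008020
regime bands: climb J<0.3566 | cruise [0.3566, 0.7133) | windmill J≥0.7133
J = 0.0080 → climb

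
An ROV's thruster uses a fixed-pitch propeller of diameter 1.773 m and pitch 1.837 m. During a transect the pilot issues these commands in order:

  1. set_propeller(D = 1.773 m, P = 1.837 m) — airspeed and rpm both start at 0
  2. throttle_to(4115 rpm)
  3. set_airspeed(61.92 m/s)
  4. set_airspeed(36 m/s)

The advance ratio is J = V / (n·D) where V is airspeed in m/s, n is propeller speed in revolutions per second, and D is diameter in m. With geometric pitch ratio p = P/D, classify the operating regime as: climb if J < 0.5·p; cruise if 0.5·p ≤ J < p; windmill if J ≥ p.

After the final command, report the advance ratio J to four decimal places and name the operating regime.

set_propeller: D = 1.773 m, P = 1.837 m (p = P/D = 1.036097); state ← (V=0, rpm=0)
throttle_to(4115): rpm ← 4115
set_airspeed(61.92): V ← 61.92 m/s
set_airspeed(36): V ← 36 m/s
final state: V = 36 m/s, rpm = 4115 → n = rpm/60 = 68.583333 rev/s
J = V / (n·D) = 36 / (68.583333 × 1.773) = 0.296057
regime bands: climb J<0.5180 | cruise [0.5180, 1.0361) | windmill J≥1.0361
J = 0.2961 → climb

J = 0.2961, regime = climb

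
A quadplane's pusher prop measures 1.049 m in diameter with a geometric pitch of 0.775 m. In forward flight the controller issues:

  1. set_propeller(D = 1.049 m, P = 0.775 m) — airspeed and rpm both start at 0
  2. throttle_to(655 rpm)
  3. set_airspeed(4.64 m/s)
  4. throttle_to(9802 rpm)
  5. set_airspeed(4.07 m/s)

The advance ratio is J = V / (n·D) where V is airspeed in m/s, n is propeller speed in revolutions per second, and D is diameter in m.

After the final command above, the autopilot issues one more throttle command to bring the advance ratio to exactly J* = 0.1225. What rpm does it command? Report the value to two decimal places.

rpm = 1900.35

set_propeller: D = 1.049 m, P = 0.775 m (p = P/D = 0.738799); state ← (V=0, rpm=0)
throttle_to(655): rpm ← 655
set_airspeed(4.64): V ← 4.64 m/s
throttle_to(9802): rpm ← 9802
set_airspeed(4.07): V ← 4.07 m/s
final state: V = 4.07 m/s, rpm = 9802 → n = rpm/60 = 163.366667 rev/s
target J* = 0.1225; solve J* = V/(n·D) for n: n = V/(J*·D) = 4.07/(0.1225 × 1.049) = 31.672536 rev/s
rpm = 60·n = 1900.352133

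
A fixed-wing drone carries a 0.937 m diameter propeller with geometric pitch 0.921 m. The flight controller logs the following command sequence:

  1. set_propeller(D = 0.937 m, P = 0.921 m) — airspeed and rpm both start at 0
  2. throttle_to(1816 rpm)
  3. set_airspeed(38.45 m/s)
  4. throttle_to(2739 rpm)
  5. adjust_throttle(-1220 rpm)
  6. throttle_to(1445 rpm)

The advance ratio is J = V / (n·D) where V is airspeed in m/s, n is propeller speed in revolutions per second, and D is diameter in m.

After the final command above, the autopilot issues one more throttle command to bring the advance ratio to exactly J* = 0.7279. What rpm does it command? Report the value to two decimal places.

rpm = 3382.49

set_propeller: D = 0.937 m, P = 0.921 m (p = P/D = 0.982924); state ← (V=0, rpm=0)
throttle_to(1816): rpm ← 1816
set_airspeed(38.45): V ← 38.45 m/s
throttle_to(2739): rpm ← 2739
adjust_throttle(-1220): rpm ← 2739 -1220 = 1519
throttle_to(1445): rpm ← 1445
final state: V = 38.45 m/s, rpm = 1445 → n = rpm/60 = 24.083333 rev/s
target J* = 0.7279; solve J* = V/(n·D) for n: n = V/(J*·D) = 38.45/(0.7279 × 0.937) = 56.374803 rev/s
rpm = 60·n = 3382.488154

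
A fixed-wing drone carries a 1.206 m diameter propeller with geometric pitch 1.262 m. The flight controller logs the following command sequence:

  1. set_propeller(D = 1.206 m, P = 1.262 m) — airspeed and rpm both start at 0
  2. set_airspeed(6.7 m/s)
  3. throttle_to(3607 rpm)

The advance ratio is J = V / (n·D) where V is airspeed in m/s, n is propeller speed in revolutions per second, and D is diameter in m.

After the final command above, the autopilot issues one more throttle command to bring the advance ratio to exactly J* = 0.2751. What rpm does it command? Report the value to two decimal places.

set_propeller: D = 1.206 m, P = 1.262 m (p = P/D = 1.046434); state ← (V=0, rpm=0)
set_airspeed(6.7): V ← 6.7 m/s
throttle_to(3607): rpm ← 3607
final state: V = 6.7 m/s, rpm = 3607 → n = rpm/60 = 60.116667 rev/s
target J* = 0.2751; solve J* = V/(n·D) for n: n = V/(J*·D) = 6.7/(0.2751 × 1.206) = 20.194677 rev/s
rpm = 60·n = 1211.680601

rpm = 1211.68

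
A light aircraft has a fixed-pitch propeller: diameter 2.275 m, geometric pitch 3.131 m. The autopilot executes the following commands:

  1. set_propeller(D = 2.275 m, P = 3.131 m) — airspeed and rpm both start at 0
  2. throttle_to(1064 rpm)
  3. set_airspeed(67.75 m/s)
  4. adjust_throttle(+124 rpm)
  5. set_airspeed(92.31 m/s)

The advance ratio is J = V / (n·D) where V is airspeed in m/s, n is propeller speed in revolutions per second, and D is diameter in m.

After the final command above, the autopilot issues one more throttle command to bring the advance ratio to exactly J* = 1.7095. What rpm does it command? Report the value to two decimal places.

rpm = 1424.13

set_propeller: D = 2.275 m, P = 3.131 m (p = P/D = 1.376264); state ← (V=0, rpm=0)
throttle_to(1064): rpm ← 1064
set_airspeed(67.75): V ← 67.75 m/s
adjust_throttle(+124): rpm ← 1064 +124 = 1188
set_airspeed(92.31): V ← 92.31 m/s
final state: V = 92.31 m/s, rpm = 1188 → n = rpm/60 = 19.800000 rev/s
target J* = 1.7095; solve J* = V/(n·D) for n: n = V/(J*·D) = 92.31/(1.7095 × 2.275) = 23.735492 rev/s
rpm = 60·n = 1424.129541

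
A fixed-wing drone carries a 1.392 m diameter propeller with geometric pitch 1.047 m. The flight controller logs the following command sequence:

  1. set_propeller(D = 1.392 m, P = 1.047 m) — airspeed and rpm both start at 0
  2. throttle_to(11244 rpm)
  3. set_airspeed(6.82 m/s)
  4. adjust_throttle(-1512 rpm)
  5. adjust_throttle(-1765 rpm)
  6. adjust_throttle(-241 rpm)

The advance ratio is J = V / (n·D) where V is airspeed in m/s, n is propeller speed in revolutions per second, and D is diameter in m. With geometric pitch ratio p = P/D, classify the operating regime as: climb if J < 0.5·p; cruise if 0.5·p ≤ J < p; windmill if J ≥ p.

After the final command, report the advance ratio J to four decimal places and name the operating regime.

J = 0.0380, regime = climb

set_propeller: D = 1.392 m, P = 1.047 m (p = P/D = 0.752155); state ← (V=0, rpm=0)
throttle_to(11244): rpm ← 11244
set_airspeed(6.82): V ← 6.82 m/s
adjust_throttle(-1512): rpm ← 11244 -1512 = 9732
adjust_throttle(-1765): rpm ← 9732 -1765 = 7967
adjust_throttle(-241): rpm ← 7967 -241 = 7726
final state: V = 6.82 m/s, rpm = 7726 → n = rpm/60 = 128.766667 rev/s
J = V / (n·D) = 6.82 / (128.766667 × 1.392) = 0.038049
regime bands: climb J<0.3761 | cruise [0.3761, 0.7522) | windmill J≥0.7522
J = 0.0380 → climb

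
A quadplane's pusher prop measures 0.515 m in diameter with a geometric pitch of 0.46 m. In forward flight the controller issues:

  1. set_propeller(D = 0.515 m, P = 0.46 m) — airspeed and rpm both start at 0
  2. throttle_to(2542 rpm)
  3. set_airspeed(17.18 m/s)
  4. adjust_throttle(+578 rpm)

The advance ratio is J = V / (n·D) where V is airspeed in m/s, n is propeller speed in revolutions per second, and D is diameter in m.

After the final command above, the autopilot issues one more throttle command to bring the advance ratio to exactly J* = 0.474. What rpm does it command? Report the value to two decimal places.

rpm = 4222.69

set_propeller: D = 0.515 m, P = 0.46 m (p = P/D = 0.893204); state ← (V=0, rpm=0)
throttle_to(2542): rpm ← 2542
set_airspeed(17.18): V ← 17.18 m/s
adjust_throttle(+578): rpm ← 2542 +578 = 3120
final state: V = 17.18 m/s, rpm = 3120 → n = rpm/60 = 52.000000 rev/s
target J* = 0.474; solve J* = V/(n·D) for n: n = V/(J*·D) = 17.18/(0.474 × 0.515) = 70.378108 rev/s
rpm = 60·n = 4222.686494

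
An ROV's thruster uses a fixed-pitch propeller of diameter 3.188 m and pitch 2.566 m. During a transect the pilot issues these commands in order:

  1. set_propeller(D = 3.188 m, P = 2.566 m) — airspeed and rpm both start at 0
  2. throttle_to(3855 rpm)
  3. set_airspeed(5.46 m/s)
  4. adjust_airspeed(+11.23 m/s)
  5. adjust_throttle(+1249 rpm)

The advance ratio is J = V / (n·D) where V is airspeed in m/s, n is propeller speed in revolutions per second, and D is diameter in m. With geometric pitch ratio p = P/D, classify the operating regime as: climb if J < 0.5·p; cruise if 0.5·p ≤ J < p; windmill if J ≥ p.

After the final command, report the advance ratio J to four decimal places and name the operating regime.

set_propeller: D = 3.188 m, P = 2.566 m (p = P/D = 0.804893); state ← (V=0, rpm=0)
throttle_to(3855): rpm ← 3855
set_airspeed(5.46): V ← 5.46 m/s
adjust_airspeed(+11.23): V ← 5.46 +11.23 = 16.69 m/s
adjust_throttle(+1249): rpm ← 3855 +1249 = 5104
final state: V = 16.69 m/s, rpm = 5104 → n = rpm/60 = 85.066667 rev/s
J = V / (n·D) = 16.69 / (85.066667 × 3.188) = 0.061543
regime bands: climb J<0.4024 | cruise [0.4024, 0.8049) | windmill J≥0.8049
J = 0.0615 → climb

J = 0.0615, regime = climb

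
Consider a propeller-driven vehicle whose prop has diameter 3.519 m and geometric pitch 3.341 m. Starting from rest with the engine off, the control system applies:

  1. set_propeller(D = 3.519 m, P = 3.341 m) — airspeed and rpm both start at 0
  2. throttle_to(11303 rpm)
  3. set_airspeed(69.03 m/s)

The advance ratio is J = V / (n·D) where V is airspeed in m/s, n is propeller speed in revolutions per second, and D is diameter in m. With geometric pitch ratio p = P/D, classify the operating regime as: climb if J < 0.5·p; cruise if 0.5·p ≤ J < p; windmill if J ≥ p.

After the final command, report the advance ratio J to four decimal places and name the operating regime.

set_propeller: D = 3.519 m, P = 3.341 m (p = P/D = 0.949417); state ← (V=0, rpm=0)
throttle_to(11303): rpm ← 11303
set_airspeed(69.03): V ← 69.03 m/s
final state: V = 69.03 m/s, rpm = 11303 → n = rpm/60 = 188.383333 rev/s
J = V / (n·D) = 69.03 / (188.383333 × 3.519) = 0.104130
regime bands: climb J<0.4747 | cruise [0.4747, 0.9494) | windmill J≥0.9494
J = 0.1041 → climb

J = 0.1041, regime = climb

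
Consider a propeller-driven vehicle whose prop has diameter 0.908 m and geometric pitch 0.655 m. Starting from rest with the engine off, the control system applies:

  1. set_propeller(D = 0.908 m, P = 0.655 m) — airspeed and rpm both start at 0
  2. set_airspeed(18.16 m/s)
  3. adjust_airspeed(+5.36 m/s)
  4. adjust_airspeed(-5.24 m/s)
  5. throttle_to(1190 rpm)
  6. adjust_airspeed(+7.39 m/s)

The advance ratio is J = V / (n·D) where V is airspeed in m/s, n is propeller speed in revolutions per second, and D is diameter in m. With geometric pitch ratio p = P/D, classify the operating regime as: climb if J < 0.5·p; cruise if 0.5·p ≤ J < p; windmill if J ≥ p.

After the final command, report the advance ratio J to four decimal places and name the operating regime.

J = 1.4254, regime = windmill

set_propeller: D = 0.908 m, P = 0.655 m (p = P/D = 0.721366); state ← (V=0, rpm=0)
set_airspeed(18.16): V ← 18.16 m/s
adjust_airspeed(+5.36): V ← 18.16 +5.36 = 23.52 m/s
adjust_airspeed(-5.24): V ← 23.52 -5.24 = 18.28 m/s
throttle_to(1190): rpm ← 1190
adjust_airspeed(+7.39): V ← 18.28 +7.39 = 25.67 m/s
final state: V = 25.67 m/s, rpm = 1190 → n = rpm/60 = 19.833333 rev/s
J = V / (n·D) = 25.67 / (19.833333 × 0.908) = 1.425425
regime bands: climb J<0.3607 | cruise [0.3607, 0.7214) | windmill J≥0.7214
J = 1.4254 → windmill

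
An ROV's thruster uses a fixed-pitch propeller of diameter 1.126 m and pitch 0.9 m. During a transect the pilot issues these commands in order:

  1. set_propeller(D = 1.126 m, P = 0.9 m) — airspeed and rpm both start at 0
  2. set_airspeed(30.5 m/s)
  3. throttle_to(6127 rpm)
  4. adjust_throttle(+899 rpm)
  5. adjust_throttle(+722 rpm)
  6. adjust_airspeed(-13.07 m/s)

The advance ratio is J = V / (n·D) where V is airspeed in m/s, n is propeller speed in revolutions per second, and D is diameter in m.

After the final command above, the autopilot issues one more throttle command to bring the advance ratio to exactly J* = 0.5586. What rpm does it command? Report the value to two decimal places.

rpm = 1662.68

set_propeller: D = 1.126 m, P = 0.9 m (p = P/D = 0.799290); state ← (V=0, rpm=0)
set_airspeed(30.5): V ← 30.5 m/s
throttle_to(6127): rpm ← 6127
adjust_throttle(+899): rpm ← 6127 +899 = 7026
adjust_throttle(+722): rpm ← 7026 +722 = 7748
adjust_airspeed(-13.07): V ← 30.5 -13.07 = 17.43 m/s
final state: V = 17.43 m/s, rpm = 7748 → n = rpm/60 = 129.133333 rev/s
target J* = 0.5586; solve J* = V/(n·D) for n: n = V/(J*·D) = 17.43/(0.5586 × 1.126) = 27.711374 rev/s
rpm = 60·n = 1662.682461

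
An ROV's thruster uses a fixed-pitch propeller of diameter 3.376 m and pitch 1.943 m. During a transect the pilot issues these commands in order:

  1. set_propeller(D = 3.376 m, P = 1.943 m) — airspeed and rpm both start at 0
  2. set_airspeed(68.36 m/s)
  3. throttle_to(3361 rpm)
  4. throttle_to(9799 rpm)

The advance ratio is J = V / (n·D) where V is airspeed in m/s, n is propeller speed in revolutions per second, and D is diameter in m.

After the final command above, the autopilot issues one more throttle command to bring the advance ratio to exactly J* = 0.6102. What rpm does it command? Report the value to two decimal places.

rpm = 1991.03

set_propeller: D = 3.376 m, P = 1.943 m (p = P/D = 0.575533); state ← (V=0, rpm=0)
set_airspeed(68.36): V ← 68.36 m/s
throttle_to(3361): rpm ← 3361
throttle_to(9799): rpm ← 9799
final state: V = 68.36 m/s, rpm = 9799 → n = rpm/60 = 163.316667 rev/s
target J* = 0.6102; solve J* = V/(n·D) for n: n = V/(J*·D) = 68.36/(0.6102 × 3.376) = 33.183899 rev/s
rpm = 60·n = 1991.033940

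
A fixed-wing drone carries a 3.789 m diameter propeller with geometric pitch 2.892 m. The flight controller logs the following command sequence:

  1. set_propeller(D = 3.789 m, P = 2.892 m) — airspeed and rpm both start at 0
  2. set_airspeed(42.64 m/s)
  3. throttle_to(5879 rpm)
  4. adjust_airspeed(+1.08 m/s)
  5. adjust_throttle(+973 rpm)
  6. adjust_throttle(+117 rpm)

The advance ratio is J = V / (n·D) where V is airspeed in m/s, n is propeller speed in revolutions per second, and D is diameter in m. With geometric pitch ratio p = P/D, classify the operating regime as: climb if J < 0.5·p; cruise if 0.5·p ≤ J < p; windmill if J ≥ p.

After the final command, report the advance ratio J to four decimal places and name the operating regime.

J = 0.0993, regime = climb

set_propeller: D = 3.789 m, P = 2.892 m (p = P/D = 0.763262); state ← (V=0, rpm=0)
set_airspeed(42.64): V ← 42.64 m/s
throttle_to(5879): rpm ← 5879
adjust_airspeed(+1.08): V ← 42.64 +1.08 = 43.72 m/s
adjust_throttle(+973): rpm ← 5879 +973 = 6852
adjust_throttle(+117): rpm ← 6852 +117 = 6969
final state: V = 43.72 m/s, rpm = 6969 → n = rpm/60 = 116.150000 rev/s
J = V / (n·D) = 43.72 / (116.150000 × 3.789) = 0.099343
regime bands: climb J<0.3816 | cruise [0.3816, 0.7633) | windmill J≥0.7633
J = 0.0993 → climb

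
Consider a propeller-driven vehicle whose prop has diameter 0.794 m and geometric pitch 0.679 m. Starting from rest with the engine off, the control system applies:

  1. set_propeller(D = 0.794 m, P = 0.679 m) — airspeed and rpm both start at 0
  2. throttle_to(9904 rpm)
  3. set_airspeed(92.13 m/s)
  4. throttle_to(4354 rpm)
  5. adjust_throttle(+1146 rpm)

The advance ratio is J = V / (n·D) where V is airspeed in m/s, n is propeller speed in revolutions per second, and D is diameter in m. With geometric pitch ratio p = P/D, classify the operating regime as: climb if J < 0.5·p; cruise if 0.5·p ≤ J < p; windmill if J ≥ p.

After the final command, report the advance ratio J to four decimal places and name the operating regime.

set_propeller: D = 0.794 m, P = 0.679 m (p = P/D = 0.855164); state ← (V=0, rpm=0)
throttle_to(9904): rpm ← 9904
set_airspeed(92.13): V ← 92.13 m/s
throttle_to(4354): rpm ← 4354
adjust_throttle(+1146): rpm ← 4354 +1146 = 5500
final state: V = 92.13 m/s, rpm = 5500 → n = rpm/60 = 91.666667 rev/s
J = V / (n·D) = 92.13 / (91.666667 × 0.794) = 1.265812
regime bands: climb J<0.4276 | cruise [0.4276, 0.8552) | windmill J≥0.8552
J = 1.2658 → windmill

J = 1.2658, regime = windmill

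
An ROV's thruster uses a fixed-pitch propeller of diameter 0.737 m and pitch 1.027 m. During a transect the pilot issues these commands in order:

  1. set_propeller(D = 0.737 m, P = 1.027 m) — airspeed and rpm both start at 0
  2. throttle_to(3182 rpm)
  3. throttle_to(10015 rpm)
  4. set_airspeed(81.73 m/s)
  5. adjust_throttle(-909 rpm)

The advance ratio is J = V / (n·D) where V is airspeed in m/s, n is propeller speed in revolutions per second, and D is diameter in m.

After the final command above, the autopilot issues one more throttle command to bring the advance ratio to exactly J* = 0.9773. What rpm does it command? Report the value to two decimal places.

rpm = 6808.28

set_propeller: D = 0.737 m, P = 1.027 m (p = P/D = 1.393487); state ← (V=0, rpm=0)
throttle_to(3182): rpm ← 3182
throttle_to(10015): rpm ← 10015
set_airspeed(81.73): V ← 81.73 m/s
adjust_throttle(-909): rpm ← 10015 -909 = 9106
final state: V = 81.73 m/s, rpm = 9106 → n = rpm/60 = 151.766667 rev/s
target J* = 0.9773; solve J* = V/(n·D) for n: n = V/(J*·D) = 81.73/(0.9773 × 0.737) = 113.471321 rev/s
rpm = 60·n = 6808.279283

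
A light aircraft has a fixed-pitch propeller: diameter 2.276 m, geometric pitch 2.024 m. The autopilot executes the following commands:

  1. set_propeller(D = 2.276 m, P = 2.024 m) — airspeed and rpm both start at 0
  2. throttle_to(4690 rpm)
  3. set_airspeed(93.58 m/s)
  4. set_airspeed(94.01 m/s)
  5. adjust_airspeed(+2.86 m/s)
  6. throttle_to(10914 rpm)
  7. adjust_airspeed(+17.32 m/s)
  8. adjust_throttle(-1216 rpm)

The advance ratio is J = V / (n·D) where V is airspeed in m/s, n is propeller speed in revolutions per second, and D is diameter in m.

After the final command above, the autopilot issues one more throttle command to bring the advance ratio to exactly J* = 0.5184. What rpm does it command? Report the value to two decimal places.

set_propeller: D = 2.276 m, P = 2.024 m (p = P/D = 0.889279); state ← (V=0, rpm=0)
throttle_to(4690): rpm ← 4690
set_airspeed(93.58): V ← 93.58 m/s
set_airspeed(94.01): V ← 94.01 m/s
adjust_airspeed(+2.86): V ← 94.01 +2.86 = 96.87 m/s
throttle_to(10914): rpm ← 10914
adjust_airspeed(+17.32): V ← 96.87 +17.32 = 114.19 m/s
adjust_throttle(-1216): rpm ← 10914 -1216 = 9698
final state: V = 114.19 m/s, rpm = 9698 → n = rpm/60 = 161.633333 rev/s
target J* = 0.5184; solve J* = V/(n·D) for n: n = V/(J*·D) = 114.19/(0.5184 × 2.276) = 96.781160 rev/s
rpm = 60·n = 5806.869589

rpm = 5806.87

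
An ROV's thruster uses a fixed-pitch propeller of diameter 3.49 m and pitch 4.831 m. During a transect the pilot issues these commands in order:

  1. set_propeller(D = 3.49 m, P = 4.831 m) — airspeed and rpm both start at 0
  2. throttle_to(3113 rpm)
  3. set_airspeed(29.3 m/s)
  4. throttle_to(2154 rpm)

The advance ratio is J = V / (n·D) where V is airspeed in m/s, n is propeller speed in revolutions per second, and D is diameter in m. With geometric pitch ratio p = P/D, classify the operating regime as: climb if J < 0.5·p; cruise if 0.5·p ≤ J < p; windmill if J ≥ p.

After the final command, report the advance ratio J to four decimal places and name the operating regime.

set_propeller: D = 3.49 m, P = 4.831 m (p = P/D = 1.384241); state ← (V=0, rpm=0)
throttle_to(3113): rpm ← 3113
set_airspeed(29.3): V ← 29.3 m/s
throttle_to(2154): rpm ← 2154
final state: V = 29.3 m/s, rpm = 2154 → n = rpm/60 = 35.900000 rev/s
J = V / (n·D) = 29.3 / (35.900000 × 3.49) = 0.233856
regime bands: climb J<0.6921 | cruise [0.6921, 1.3842) | windmill J≥1.3842
J = 0.2339 → climb

J = 0.2339, regime = climb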